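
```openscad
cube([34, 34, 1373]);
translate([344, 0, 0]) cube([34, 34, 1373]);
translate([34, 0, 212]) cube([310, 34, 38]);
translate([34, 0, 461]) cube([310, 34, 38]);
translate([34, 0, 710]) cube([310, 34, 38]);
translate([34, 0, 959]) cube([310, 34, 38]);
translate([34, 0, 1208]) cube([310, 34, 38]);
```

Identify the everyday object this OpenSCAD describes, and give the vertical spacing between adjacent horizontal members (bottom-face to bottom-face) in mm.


A ladder. The rung spacing is 249 mm.

Two tall 34×34 posts with 5 short bars between them — a ladder. Adjacent rungs sit at z = 212 and z = 461, so the spacing is 461 − 212 = 249 mm.


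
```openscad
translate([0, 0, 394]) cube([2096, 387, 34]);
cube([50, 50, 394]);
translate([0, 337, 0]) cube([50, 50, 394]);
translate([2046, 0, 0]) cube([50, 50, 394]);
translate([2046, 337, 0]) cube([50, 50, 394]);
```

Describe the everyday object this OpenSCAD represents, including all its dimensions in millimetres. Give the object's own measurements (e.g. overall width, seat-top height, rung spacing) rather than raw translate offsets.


A bench: a 2096×387 mm seat slab, 34 mm thick, top at z = 428 mm, on four 50×50 mm square legs flush with the seat corners and standing on z = 0.


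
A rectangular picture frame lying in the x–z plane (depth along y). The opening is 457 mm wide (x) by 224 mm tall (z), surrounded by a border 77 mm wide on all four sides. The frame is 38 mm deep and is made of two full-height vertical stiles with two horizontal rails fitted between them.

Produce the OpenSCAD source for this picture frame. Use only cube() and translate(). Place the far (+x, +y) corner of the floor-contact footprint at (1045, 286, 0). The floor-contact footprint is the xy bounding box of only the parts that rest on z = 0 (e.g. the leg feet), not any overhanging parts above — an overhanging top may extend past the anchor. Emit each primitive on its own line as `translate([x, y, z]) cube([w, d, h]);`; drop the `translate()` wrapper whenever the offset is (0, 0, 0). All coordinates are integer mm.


translate([434, 248, 0]) cube([77, 38, 378]);
translate([968, 248, 0]) cube([77, 38, 378]);
translate([511, 248, 0]) cube([457, 38, 77]);
translate([511, 248, 301]) cube([457, 38, 77]);


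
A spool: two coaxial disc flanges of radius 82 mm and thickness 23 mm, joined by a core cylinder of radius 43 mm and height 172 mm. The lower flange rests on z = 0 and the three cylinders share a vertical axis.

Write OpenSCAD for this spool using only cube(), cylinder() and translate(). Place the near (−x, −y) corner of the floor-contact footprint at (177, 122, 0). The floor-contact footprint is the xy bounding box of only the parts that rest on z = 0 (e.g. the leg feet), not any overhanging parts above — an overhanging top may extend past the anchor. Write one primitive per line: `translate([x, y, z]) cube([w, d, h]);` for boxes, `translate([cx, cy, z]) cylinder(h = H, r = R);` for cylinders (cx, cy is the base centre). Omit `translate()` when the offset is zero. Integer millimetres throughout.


translate([259, 204, 0]) cylinder(h = 23, r = 82);
translate([259, 204, 23]) cylinder(h = 172, r = 43);
translate([259, 204, 195]) cylinder(h = 23, r = 82);


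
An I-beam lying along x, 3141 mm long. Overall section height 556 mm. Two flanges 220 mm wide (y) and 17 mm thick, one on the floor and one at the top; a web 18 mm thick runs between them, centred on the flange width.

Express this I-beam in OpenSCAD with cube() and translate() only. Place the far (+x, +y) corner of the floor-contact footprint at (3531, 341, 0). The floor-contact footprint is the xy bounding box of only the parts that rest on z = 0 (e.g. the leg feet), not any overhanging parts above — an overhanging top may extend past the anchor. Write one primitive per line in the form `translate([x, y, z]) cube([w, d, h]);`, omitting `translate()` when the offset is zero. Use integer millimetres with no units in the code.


translate([390, 121, 0]) cube([3141, 220, 17]);
translate([390, 222, 17]) cube([3141, 18, 522]);
translate([390, 121, 539]) cube([3141, 220, 17]);


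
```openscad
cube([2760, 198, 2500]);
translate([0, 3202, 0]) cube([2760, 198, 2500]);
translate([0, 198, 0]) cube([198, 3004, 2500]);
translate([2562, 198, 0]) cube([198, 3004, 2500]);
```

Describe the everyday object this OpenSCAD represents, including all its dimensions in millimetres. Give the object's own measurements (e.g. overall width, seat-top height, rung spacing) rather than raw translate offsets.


The wall frame of a small rectangular building: four walls, each 2500 mm tall and 198 mm thick, enclosing a footprint 2760 mm (x) by 3400 mm (y) outside-to-outside, with no floor or roof. The front and back walls (the −y and +y sides) span the full width; the two side walls fit between them.


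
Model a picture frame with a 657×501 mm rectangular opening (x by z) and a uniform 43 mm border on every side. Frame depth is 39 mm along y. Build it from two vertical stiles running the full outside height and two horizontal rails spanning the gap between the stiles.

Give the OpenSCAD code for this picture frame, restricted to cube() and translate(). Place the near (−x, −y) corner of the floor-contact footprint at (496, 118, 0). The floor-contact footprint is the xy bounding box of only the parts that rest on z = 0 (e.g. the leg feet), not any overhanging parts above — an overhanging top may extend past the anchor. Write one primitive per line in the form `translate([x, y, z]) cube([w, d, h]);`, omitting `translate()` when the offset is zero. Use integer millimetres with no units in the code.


translate([496, 118, 0]) cube([43, 39, 587]);
translate([1196, 118, 0]) cube([43, 39, 587]);
translate([539, 118, 0]) cube([657, 39, 43]);
translate([539, 118, 544]) cube([657, 39, 43]);


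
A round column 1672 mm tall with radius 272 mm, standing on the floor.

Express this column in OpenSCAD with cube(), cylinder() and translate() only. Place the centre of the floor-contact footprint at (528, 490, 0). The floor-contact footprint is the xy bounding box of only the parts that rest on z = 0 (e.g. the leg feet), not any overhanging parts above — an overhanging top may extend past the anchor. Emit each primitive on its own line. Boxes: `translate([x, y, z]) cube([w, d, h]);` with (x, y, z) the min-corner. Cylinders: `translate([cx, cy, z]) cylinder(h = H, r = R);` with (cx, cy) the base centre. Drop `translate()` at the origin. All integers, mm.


translate([528, 490, 0]) cylinder(h = 1672, r = 272);


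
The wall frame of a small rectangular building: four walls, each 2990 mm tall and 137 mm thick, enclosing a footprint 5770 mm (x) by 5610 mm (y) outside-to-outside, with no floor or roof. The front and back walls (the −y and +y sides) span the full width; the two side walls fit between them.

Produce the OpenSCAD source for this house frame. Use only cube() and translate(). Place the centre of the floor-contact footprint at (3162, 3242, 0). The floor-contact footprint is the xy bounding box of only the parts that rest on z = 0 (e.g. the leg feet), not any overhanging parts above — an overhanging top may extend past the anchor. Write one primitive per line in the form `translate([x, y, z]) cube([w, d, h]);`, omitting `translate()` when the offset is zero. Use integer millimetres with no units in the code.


translate([277, 437, 0]) cube([5770, 137, 2990]);
translate([277, 5910, 0]) cube([5770, 137, 2990]);
translate([277, 574, 0]) cube([137, 5336, 2990]);
translate([5910, 574, 0]) cube([137, 5336, 2990]);


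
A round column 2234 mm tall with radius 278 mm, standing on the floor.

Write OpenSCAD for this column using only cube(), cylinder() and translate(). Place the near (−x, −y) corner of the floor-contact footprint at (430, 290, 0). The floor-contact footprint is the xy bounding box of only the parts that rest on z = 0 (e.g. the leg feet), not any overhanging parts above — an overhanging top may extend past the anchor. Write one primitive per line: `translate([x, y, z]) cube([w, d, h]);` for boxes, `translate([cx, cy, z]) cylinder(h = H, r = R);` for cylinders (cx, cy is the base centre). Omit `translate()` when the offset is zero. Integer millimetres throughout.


translate([708, 568, 0]) cylinder(h = 2234, r = 278);


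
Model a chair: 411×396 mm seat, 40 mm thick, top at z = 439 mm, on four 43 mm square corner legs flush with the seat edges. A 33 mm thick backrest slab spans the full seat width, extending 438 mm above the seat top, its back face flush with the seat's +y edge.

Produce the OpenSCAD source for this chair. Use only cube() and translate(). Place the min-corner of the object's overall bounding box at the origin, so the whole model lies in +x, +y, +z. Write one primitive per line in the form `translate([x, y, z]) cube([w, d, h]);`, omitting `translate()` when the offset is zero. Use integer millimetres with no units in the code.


translate([0, 0, 399]) cube([411, 396, 40]);
cube([43, 43, 399]);
translate([368, 0, 0]) cube([43, 43, 399]);
translate([0, 353, 0]) cube([43, 43, 399]);
translate([368, 353, 0]) cube([43, 43, 399]);
translate([0, 363, 439]) cube([411, 33, 438]);


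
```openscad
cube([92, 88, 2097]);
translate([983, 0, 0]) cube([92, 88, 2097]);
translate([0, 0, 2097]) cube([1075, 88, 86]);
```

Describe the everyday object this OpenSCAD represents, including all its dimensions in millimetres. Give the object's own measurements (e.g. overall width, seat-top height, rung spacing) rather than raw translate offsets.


A door frame. The clear opening is 891 mm wide and 2097 mm high. Two 92 mm wide jambs, 88 mm deep, stand either side of the opening from the floor to the top of the opening. A 86 mm thick head sits across the top of both jambs, spanning the full outside width of the frame.


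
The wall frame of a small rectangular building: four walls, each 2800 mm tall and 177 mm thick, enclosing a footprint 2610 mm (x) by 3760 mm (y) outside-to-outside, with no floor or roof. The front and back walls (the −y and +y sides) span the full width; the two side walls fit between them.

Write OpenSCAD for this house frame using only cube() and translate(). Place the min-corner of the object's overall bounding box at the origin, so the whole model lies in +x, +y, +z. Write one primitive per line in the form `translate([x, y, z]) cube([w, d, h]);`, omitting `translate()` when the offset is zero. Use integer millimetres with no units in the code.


cube([2610, 177, 2800]);
translate([0, 3583, 0]) cube([2610, 177, 2800]);
translate([0, 177, 0]) cube([177, 3406, 2800]);
translate([2433, 177, 0]) cube([177, 3406, 2800]);


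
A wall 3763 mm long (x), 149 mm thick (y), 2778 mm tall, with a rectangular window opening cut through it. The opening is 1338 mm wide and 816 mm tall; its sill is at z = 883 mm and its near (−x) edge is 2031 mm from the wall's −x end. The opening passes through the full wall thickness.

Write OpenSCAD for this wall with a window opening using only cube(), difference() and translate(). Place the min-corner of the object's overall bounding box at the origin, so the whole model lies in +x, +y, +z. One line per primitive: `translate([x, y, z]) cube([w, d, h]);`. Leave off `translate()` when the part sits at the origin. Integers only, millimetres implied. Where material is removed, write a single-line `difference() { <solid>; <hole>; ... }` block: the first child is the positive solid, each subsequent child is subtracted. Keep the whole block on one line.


difference() { cube([3763, 149, 2778]); translate([2031, 0, 883]) cube([1338, 149, 816]); }


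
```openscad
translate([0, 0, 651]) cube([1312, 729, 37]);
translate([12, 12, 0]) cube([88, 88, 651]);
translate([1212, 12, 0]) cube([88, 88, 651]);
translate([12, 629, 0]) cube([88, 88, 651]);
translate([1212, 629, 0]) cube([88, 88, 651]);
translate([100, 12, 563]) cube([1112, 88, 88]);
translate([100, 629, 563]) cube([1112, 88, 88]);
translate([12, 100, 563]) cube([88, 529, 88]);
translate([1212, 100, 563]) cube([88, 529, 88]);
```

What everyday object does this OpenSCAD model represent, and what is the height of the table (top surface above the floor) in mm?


A table. The table height is 688 mm.

A 1312×729×37 slab sits at z = 651 on four 88 mm square posts — a table. The top surface is at 651 + 37 = 688 mm.


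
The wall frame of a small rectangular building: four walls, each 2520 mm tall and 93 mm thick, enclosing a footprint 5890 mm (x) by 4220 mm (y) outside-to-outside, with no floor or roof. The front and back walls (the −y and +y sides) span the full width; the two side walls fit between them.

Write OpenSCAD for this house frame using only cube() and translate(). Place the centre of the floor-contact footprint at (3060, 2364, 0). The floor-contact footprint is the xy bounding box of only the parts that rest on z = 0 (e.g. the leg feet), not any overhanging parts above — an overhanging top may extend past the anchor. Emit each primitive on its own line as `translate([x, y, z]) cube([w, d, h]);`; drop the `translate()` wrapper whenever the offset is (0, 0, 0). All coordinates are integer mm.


translate([115, 254, 0]) cube([5890, 93, 2520]);
translate([115, 4381, 0]) cube([5890, 93, 2520]);
translate([115, 347, 0]) cube([93, 4034, 2520]);
translate([5912, 347, 0]) cube([93, 4034, 2520]);


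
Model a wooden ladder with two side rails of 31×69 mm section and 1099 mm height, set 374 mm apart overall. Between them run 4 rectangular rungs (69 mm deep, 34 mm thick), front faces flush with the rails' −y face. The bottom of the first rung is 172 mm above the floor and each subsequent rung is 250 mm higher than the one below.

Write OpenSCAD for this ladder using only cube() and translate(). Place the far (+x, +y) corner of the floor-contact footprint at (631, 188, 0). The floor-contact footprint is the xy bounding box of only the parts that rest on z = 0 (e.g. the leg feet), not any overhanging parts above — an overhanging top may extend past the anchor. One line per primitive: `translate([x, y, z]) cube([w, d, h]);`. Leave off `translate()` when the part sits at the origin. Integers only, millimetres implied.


translate([257, 119, 0]) cube([31, 69, 1099]);
translate([600, 119, 0]) cube([31, 69, 1099]);
translate([288, 119, 172]) cube([312, 69, 34]);
translate([288, 119, 422]) cube([312, 69, 34]);
translate([288, 119, 672]) cube([312, 69, 34]);
translate([288, 119, 922]) cube([312, 69, 34]);


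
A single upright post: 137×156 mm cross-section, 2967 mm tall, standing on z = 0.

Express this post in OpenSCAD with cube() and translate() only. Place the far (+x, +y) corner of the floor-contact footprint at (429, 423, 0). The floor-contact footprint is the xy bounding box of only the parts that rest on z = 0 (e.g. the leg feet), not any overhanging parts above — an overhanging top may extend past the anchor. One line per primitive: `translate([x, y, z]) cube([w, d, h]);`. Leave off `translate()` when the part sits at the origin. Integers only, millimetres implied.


translate([292, 267, 0]) cube([137, 156, 2967]);


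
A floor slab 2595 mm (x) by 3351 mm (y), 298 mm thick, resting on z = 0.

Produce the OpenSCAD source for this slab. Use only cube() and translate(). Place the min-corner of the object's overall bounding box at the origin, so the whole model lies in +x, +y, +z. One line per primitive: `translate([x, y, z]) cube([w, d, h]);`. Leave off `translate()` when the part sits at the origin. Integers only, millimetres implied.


cube([2595, 3351, 298]);


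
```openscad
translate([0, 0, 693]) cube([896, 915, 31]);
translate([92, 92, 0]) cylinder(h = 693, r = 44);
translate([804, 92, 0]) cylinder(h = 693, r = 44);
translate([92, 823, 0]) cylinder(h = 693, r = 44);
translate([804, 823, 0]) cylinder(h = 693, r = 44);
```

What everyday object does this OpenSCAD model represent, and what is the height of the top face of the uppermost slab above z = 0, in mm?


A table. The table height is 724 mm.

A 896×915×31 slab sits at z = 693 on four Ø88 mm round legs — a table. The top surface is at 693 + 31 = 724 mm.


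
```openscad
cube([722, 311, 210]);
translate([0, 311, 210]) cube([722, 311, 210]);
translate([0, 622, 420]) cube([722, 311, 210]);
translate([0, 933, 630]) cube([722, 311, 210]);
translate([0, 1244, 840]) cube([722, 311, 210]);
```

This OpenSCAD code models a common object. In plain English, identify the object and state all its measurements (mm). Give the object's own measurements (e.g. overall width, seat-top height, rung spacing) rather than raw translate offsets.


A straight staircase of 5 solid steps. Each step is 722 mm wide (x), 311 mm deep (y, the going) and 210 mm tall (the rise). The first step rests on the floor; each subsequent step sits one going further in +y and one rise higher in +z, directly behind and above the previous step with no overlap.


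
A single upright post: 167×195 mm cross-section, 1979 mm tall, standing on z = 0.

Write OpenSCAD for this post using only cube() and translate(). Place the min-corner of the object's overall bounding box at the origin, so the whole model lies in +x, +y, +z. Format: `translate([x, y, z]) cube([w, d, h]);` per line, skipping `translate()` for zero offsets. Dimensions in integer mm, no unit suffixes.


cube([167, 195, 1979]);


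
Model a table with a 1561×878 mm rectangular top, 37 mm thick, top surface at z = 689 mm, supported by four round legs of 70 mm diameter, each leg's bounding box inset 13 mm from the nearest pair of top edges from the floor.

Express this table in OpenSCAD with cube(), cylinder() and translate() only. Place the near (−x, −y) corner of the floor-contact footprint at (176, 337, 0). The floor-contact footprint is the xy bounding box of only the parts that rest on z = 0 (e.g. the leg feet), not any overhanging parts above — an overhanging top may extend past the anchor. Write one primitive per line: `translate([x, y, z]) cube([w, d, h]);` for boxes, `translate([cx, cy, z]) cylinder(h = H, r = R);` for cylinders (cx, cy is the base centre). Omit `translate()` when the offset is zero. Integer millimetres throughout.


translate([163, 324, 652]) cube([1561, 878, 37]);
translate([211, 372, 0]) cylinder(h = 652, r = 35);
translate([1676, 372, 0]) cylinder(h = 652, r = 35);
translate([211, 1154, 0]) cylinder(h = 652, r = 35);
translate([1676, 1154, 0]) cylinder(h = 652, r = 35);


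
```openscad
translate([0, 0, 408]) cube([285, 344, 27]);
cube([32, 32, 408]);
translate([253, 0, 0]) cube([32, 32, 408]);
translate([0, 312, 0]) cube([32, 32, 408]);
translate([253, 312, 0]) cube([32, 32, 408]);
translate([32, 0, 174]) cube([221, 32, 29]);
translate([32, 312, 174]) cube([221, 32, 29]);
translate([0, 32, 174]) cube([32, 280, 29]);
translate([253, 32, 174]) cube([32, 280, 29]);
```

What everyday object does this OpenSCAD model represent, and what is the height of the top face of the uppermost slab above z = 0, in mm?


A stool. The seat height is 435 mm.

A 285×344×27 slab at z = 408 on four corner posts — a stool. The seat top is 408 + 27 = 435 mm.


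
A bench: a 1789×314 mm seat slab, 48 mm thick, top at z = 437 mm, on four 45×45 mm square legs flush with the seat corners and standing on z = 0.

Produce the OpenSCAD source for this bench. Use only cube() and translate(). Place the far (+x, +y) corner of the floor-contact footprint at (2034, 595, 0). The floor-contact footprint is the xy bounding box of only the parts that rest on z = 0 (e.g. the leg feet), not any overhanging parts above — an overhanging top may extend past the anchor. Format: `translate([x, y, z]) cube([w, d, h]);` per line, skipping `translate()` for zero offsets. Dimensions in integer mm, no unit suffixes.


translate([245, 281, 389]) cube([1789, 314, 48]);
translate([245, 281, 0]) cube([45, 45, 389]);
translate([245, 550, 0]) cube([45, 45, 389]);
translate([1989, 281, 0]) cube([45, 45, 389]);
translate([1989, 550, 0]) cube([45, 45, 389]);


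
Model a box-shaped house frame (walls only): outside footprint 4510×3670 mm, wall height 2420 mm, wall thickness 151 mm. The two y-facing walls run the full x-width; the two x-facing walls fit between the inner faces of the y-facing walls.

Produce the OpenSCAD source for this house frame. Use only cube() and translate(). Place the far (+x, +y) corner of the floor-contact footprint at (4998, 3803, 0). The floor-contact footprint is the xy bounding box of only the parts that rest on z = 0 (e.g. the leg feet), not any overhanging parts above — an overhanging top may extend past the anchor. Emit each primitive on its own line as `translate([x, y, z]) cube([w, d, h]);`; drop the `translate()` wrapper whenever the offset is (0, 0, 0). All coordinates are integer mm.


translate([488, 133, 0]) cube([4510, 151, 2420]);
translate([488, 3652, 0]) cube([4510, 151, 2420]);
translate([488, 284, 0]) cube([151, 3368, 2420]);
translate([4847, 284, 0]) cube([151, 3368, 2420]);


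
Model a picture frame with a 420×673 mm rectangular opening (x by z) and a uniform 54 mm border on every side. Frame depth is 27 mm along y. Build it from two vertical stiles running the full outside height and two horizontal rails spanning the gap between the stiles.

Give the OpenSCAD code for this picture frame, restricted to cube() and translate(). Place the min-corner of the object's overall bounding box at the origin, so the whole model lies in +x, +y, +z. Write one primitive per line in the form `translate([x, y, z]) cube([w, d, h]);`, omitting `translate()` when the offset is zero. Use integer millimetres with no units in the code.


cube([54, 27, 781]);
translate([474, 0, 0]) cube([54, 27, 781]);
translate([54, 0, 0]) cube([420, 27, 54]);
translate([54, 0, 727]) cube([420, 27, 54]);


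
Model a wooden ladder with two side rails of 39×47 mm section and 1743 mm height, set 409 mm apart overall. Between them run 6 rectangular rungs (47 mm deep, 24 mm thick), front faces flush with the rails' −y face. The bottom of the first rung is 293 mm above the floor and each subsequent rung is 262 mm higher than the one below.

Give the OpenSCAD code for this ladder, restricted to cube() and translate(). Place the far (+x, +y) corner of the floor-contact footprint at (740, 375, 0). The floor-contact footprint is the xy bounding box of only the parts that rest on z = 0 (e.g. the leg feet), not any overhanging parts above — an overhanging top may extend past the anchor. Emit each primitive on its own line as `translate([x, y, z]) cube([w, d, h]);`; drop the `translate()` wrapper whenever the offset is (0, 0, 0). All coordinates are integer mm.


translate([331, 328, 0]) cube([39, 47, 1743]);
translate([701, 328, 0]) cube([39, 47, 1743]);
translate([370, 328, 293]) cube([331, 47, 24]);
translate([370, 328, 555]) cube([331, 47, 24]);
translate([370, 328, 817]) cube([331, 47, 24]);
translate([370, 328, 1079]) cube([331, 47, 24]);
translate([370, 328, 1341]) cube([331, 47, 24]);
translate([370, 328, 1603]) cube([331, 47, 24]);


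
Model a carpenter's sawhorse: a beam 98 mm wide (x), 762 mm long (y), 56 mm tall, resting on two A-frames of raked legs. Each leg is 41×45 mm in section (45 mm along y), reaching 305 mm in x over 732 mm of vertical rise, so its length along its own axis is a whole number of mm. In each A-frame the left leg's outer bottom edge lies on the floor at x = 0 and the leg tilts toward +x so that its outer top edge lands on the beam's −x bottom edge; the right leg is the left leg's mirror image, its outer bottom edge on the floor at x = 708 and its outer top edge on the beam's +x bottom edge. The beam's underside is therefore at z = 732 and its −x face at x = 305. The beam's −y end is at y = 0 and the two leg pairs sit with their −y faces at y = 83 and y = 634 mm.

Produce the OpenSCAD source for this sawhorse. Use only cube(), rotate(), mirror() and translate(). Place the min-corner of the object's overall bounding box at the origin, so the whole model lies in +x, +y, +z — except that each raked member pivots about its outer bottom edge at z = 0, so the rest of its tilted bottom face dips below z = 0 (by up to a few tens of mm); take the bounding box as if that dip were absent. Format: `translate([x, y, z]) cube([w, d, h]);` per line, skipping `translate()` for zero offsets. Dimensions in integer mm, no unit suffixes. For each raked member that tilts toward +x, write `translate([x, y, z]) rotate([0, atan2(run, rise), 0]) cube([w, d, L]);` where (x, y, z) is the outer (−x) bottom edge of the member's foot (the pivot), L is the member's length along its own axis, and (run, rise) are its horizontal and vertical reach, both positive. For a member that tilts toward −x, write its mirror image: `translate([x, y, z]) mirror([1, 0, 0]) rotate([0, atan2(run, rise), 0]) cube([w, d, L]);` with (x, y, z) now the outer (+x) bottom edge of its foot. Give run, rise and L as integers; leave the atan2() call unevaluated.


// leg length = √(305² + 732²) = 793
// right-leg outer foot x = 2·305 + 98 = 708
// beam min-corner = (305, 0, 732)
translate([305, 0, 732]) cube([98, 762, 56]);
translate([0, 83, 0]) rotate([0, atan2(305, 732), 0]) cube([41, 45, 793]);
translate([708, 83, 0]) mirror([1, 0, 0]) rotate([0, atan2(305, 732), 0]) cube([41, 45, 793]);
translate([0, 634, 0]) rotate([0, atan2(305, 732), 0]) cube([41, 45, 793]);
translate([708, 634, 0]) mirror([1, 0, 0]) rotate([0, atan2(305, 732), 0]) cube([41, 45, 793]);


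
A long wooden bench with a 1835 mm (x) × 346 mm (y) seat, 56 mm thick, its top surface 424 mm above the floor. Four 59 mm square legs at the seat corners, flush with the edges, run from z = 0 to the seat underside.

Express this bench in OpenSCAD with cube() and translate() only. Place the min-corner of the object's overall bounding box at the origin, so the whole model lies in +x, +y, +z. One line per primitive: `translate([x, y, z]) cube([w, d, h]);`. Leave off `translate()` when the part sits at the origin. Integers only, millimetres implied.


translate([0, 0, 368]) cube([1835, 346, 56]);
cube([59, 59, 368]);
translate([0, 287, 0]) cube([59, 59, 368]);
translate([1776, 0, 0]) cube([59, 59, 368]);
translate([1776, 287, 0]) cube([59, 59, 368]);


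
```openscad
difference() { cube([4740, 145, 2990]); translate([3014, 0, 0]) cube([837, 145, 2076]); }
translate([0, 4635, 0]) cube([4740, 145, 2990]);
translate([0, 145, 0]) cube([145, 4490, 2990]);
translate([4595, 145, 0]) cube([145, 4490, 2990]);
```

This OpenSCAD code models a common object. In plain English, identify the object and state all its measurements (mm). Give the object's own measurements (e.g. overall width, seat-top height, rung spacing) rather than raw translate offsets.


A single room: four walls, each 2990 mm tall and 145 mm thick, enclosing an outside footprint 4740×4780 mm (x × y), no floor or roof. The front and back walls (−y and +y sides) run the full x-width; the side walls fit between their inner faces. A door opening 837 mm wide and 2076 mm tall is cut through the front wall from the floor up, its −x edge 3014 mm from the wall's −x end.


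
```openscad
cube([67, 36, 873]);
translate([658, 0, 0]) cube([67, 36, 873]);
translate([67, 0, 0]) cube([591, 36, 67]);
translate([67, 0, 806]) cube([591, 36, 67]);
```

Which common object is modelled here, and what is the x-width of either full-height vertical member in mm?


A picture frame. The border width is 67 mm.

Four thin pieces enclosing a rectangular opening — a picture frame. The two full-height stiles are 873 mm tall; the top rail sits at z = 806 and is 67 mm tall, so the border above the opening is 873 − 806 = 67 mm, matching the stile x-width.


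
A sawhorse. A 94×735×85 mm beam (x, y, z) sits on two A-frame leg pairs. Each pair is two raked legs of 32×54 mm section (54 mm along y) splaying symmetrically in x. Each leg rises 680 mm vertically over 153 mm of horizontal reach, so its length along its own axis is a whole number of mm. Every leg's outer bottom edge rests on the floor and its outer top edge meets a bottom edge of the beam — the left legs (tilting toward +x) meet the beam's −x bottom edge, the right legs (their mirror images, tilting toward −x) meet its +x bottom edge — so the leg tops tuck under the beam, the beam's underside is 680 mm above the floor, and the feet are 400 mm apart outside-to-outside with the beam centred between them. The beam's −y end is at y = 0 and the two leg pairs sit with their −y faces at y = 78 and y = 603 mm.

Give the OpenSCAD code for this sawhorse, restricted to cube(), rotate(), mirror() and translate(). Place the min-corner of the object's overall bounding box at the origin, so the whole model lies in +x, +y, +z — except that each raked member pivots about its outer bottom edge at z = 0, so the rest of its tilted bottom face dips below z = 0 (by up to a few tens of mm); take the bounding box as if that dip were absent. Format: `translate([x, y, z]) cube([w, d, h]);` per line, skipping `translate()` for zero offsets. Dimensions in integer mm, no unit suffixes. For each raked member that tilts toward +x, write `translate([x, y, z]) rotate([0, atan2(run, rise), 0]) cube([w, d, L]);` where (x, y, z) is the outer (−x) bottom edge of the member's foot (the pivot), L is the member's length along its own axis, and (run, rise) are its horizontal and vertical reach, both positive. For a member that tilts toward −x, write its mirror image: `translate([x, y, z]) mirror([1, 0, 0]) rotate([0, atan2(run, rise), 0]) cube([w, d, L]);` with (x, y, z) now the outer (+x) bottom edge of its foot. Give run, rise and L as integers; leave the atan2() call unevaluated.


translate([153, 0, 680]) cube([94, 735, 85]);
translate([0, 78, 0]) rotate([0, atan2(153, 680), 0]) cube([32, 54, 697]);
translate([400, 78, 0]) mirror([1, 0, 0]) rotate([0, atan2(153, 680), 0]) cube([32, 54, 697]);
translate([0, 603, 0]) rotate([0, atan2(153, 680), 0]) cube([32, 54, 697]);
translate([400, 603, 0]) mirror([1, 0, 0]) rotate([0, atan2(153, 680), 0]) cube([32, 54, 697]);


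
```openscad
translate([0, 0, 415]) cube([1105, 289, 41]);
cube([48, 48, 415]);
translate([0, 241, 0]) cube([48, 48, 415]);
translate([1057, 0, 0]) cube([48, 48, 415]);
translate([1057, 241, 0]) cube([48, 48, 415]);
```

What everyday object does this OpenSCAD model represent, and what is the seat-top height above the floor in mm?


A bench. The seat-top height is 456 mm.

A long slab on four corner posts — a bench. The slab sits at z = 415 with thickness 41, so the top is 415 + 41 = 456 mm.


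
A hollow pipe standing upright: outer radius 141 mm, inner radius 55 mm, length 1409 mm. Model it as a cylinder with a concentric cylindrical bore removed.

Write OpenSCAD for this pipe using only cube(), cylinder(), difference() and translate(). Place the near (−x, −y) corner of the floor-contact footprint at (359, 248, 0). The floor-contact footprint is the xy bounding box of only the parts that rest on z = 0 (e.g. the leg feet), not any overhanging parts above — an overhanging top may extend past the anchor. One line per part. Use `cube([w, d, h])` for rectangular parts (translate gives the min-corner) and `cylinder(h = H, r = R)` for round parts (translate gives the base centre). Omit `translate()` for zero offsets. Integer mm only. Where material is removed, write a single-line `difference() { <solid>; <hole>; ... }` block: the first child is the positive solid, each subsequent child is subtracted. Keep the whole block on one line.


difference() { translate([500, 389, 0]) cylinder(h = 1409, r = 141); translate([500, 389, 0]) cylinder(h = 1409, r = 55); }


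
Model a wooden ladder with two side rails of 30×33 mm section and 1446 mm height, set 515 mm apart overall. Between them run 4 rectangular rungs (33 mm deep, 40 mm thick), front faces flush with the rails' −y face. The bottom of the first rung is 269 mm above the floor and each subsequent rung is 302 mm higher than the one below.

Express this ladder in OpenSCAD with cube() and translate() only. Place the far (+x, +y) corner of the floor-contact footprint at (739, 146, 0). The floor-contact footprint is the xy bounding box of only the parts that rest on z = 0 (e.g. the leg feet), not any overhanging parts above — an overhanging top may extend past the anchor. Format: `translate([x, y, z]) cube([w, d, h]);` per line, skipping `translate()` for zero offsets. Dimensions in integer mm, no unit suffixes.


translate([224, 113, 0]) cube([30, 33, 1446]);
translate([709, 113, 0]) cube([30, 33, 1446]);
translate([254, 113, 269]) cube([455, 33, 40]);
translate([254, 113, 571]) cube([455, 33, 40]);
translate([254, 113, 873]) cube([455, 33, 40]);
translate([254, 113, 1175]) cube([455, 33, 40]);


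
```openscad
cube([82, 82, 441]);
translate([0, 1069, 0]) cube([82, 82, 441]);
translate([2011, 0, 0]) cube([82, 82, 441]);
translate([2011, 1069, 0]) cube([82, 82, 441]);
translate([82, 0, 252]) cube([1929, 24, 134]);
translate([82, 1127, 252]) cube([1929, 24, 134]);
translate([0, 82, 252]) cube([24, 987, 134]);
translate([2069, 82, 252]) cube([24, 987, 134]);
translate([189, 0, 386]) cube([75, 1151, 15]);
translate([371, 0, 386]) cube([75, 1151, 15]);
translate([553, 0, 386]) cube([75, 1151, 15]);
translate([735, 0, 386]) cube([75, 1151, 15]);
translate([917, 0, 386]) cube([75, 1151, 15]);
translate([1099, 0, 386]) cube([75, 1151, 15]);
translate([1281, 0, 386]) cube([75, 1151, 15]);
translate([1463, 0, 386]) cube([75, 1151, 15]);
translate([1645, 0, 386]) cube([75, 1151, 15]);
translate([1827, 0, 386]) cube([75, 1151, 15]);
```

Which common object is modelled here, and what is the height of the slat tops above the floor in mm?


A bed frame. The slat-top height is 401 mm.

Four posts, four rails, and a row of slats — a bed frame. Slats sit on the rails at z = 252 + 134 = 386; with slat thickness 15, the top is 401 mm.


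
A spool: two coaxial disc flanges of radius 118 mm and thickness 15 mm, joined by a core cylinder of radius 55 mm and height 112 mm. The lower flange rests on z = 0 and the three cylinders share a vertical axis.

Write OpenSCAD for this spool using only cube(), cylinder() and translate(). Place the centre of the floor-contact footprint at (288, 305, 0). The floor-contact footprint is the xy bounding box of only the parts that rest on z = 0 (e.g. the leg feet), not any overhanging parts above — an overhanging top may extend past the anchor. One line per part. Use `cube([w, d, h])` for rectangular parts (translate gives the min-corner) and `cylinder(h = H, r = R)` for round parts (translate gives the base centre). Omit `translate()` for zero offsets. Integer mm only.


translate([288, 305, 0]) cylinder(h = 15, r = 118);
translate([288, 305, 15]) cylinder(h = 112, r = 55);
translate([288, 305, 127]) cylinder(h = 15, r = 118);


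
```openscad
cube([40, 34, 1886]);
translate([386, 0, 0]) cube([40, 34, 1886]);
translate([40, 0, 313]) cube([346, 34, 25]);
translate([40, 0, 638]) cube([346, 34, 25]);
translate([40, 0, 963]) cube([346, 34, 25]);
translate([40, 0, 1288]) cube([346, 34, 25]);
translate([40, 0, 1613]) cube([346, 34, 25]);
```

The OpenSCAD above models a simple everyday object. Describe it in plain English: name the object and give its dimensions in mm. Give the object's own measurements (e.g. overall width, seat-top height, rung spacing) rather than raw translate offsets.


A straight ladder. Two 40×34 mm vertical rails, 1886 mm tall, stand 426 mm apart (outside-to-outside) with their front faces coplanar on the −y side. 5 rungs, each 34 mm deep and 25 mm tall, span between the inner faces of the rails, front faces flush with the rails. The lowest rung's underside is at z = 313 mm and rungs are spaced 325 mm apart (underside to underside).


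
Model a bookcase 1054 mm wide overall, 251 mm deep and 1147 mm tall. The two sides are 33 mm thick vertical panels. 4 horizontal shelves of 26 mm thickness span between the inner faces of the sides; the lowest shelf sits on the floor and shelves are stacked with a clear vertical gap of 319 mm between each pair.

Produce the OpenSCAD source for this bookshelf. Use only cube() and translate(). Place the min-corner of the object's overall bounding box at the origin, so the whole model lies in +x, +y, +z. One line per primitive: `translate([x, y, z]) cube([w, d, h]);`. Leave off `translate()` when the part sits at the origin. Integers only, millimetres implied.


cube([33, 251, 1147]);
translate([1021, 0, 0]) cube([33, 251, 1147]);
translate([33, 0, 0]) cube([988, 251, 26]);
translate([33, 0, 345]) cube([988, 251, 26]);
translate([33, 0, 690]) cube([988, 251, 26]);
translate([33, 0, 1035]) cube([988, 251, 26]);


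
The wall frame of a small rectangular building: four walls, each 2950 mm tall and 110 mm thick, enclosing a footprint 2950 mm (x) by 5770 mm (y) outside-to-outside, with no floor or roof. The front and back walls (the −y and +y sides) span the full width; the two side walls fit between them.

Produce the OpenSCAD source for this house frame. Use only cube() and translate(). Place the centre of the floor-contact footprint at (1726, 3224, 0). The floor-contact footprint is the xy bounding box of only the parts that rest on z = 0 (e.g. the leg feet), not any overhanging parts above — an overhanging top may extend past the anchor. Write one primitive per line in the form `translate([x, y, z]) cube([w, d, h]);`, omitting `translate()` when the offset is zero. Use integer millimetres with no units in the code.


translate([251, 339, 0]) cube([2950, 110, 2950]);
translate([251, 5999, 0]) cube([2950, 110, 2950]);
translate([251, 449, 0]) cube([110, 5550, 2950]);
translate([3091, 449, 0]) cube([110, 5550, 2950]);


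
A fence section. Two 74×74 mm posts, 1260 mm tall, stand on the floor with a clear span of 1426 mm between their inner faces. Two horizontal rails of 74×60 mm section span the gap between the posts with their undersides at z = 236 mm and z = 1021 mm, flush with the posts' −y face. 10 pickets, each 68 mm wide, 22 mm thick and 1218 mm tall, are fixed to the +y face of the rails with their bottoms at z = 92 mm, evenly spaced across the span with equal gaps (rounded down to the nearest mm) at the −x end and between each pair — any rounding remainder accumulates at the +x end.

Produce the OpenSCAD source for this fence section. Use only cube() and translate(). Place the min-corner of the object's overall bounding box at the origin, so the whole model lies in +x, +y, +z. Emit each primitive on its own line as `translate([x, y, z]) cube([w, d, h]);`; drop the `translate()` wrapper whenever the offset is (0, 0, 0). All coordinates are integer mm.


cube([74, 74, 1260]);
translate([1500, 0, 0]) cube([74, 74, 1260]);
translate([74, 0, 236]) cube([1426, 74, 60]);
translate([74, 0, 1021]) cube([1426, 74, 60]);
translate([141, 74, 92]) cube([68, 22, 1218]);
translate([276, 74, 92]) cube([68, 22, 1218]);
translate([411, 74, 92]) cube([68, 22, 1218]);
translate([546, 74, 92]) cube([68, 22, 1218]);
translate([681, 74, 92]) cube([68, 22, 1218]);
translate([816, 74, 92]) cube([68, 22, 1218]);
translate([951, 74, 92]) cube([68, 22, 1218]);
translate([1086, 74, 92]) cube([68, 22, 1218]);
translate([1221, 74, 92]) cube([68, 22, 1218]);
translate([1356, 74, 92]) cube([68, 22, 1218]);


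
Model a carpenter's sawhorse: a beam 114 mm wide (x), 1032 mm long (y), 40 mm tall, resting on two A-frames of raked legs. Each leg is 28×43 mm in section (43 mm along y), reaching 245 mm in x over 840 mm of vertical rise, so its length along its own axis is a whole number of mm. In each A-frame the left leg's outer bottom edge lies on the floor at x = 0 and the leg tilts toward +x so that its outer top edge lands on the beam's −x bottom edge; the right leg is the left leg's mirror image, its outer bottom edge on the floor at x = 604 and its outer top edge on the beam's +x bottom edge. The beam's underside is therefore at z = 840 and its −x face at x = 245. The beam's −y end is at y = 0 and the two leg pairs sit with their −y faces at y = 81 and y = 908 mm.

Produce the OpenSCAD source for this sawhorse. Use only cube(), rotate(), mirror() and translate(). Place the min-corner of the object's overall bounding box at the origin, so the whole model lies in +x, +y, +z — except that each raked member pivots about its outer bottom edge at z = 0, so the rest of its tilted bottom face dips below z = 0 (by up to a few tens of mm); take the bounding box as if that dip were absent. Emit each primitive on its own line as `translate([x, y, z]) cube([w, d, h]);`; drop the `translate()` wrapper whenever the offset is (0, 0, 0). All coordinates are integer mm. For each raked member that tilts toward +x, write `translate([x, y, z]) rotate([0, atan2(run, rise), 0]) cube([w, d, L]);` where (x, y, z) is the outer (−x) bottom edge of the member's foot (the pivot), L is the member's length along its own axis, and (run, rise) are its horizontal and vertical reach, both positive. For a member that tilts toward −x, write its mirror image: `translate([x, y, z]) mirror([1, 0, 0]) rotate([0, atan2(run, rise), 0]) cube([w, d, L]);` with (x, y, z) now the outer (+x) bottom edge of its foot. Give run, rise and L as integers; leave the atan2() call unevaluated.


translate([245, 0, 840]) cube([114, 1032, 40]);
translate([0, 81, 0]) rotate([0, atan2(245, 840), 0]) cube([28, 43, 875]);
translate([604, 81, 0]) mirror([1, 0, 0]) rotate([0, atan2(245, 840), 0]) cube([28, 43, 875]);
translate([0, 908, 0]) rotate([0, atan2(245, 840), 0]) cube([28, 43, 875]);
translate([604, 908, 0]) mirror([1, 0, 0]) rotate([0, atan2(245, 840), 0]) cube([28, 43, 875]);
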